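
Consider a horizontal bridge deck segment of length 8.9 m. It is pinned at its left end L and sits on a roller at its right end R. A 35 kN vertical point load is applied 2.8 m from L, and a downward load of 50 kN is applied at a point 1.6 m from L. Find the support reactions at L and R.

Moments about L: R_y·8.9 − 35·2.8 − 50·1.6 = 0 → R_y = 178/8.9 = 20.00 kN.
ΣF_y = 0: L_y + 20 − 35 − 50 = 0 → L_y = 65.00 kN.
ΣF_x = 0: no horizontal applied forces, so L_x = 0.

L_x = 0, L_y = 65.00 kN, R_y = 20.00 kN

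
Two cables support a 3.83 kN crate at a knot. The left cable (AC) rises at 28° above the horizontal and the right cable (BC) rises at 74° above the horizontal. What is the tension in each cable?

ΣF_x = 0: −T_AC·cos28° + T_BC·cos74° = 0 → T_BC = 3.20329·T_AC.
ΣF_y = 0: T_AC·sin28° + T_BC·sin74° = 3.83.
Substitute: T_AC·(0.469472 + 3.20329·0.961262) = 3.83 → T_AC = 1.07928 ≈ 1.079 kN.
Then T_BC = 3.20329 × 1.07928 = 3.457 kN.

T_AC = 1.079 kN, T_BC = 3.457 kN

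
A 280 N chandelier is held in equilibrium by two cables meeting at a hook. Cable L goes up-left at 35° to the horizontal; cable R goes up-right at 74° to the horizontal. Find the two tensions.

ΣF_x = 0: −T_L·cos35° + T_R·cos74° = 0 → T_R = 2.97185·T_L.
ΣF_y = 0: T_L·sin35° + T_R·sin74° = 280.
Substitute: T_L·(0.573576 + 2.97185·0.961262) = 280 → T_L = 81.6255 ≈ 81.63 N.
Then T_R = 2.97185 × 81.6255 = 242.6 N.

T_L = 81.63 N, T_R = 242.6 N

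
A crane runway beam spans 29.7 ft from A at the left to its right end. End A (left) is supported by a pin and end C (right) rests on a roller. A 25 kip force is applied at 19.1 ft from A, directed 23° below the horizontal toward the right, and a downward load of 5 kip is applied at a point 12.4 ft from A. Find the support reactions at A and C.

A_x = -23.01 kip, A_y = 6.399 kip, C_y = 8.369 kip

ΣM about A: C_y·29.7 − 25·sin23°·19.1 − 5·12.4 = 0 → C_y = 248.574/29.7 = 8.36949 ≈ 8.369 kip.
ΣF_y = 0: A_y + 8.36949 − 25·sin23° − 5 = 0 → A_y = 6.399 kip.
ΣF_x = 0: A_x + 25·cos23° = 0 → A_x = -23.01 kip.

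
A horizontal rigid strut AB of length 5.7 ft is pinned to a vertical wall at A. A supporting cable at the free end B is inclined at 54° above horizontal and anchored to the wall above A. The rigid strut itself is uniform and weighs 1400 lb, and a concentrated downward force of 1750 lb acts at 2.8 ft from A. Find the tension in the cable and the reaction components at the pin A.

T = 1928 lb, A_x = 1133 lb, A_y = 1590 lb

ΣM about A: T·sin54°·5.7 − 1400·2.85 − 1750·2.8 = 0 → T = 8890/(5.7·0.809017) = 1927.83 ≈ 1928 lb.
ΣF_x = 0: A_x − T·cos54° = 0 → A_x = 1927.83 × 0.587785 = 1133 lb.
ΣF_y = 0: A_y + T·sin54° − 1400 − 1750 = 0 → A_y = 3150 − 1927.83 × 0.809017 = 1590 lb.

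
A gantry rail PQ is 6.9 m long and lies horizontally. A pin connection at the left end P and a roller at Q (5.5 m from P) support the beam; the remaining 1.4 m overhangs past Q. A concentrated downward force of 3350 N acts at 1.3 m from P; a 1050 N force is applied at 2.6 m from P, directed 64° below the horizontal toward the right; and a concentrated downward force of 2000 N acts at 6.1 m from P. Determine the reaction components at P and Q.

Moments about P: Q_y·5.5 − 3350·1.3 − 1050·sin64°·2.6 − 2000·6.1 = 0 → Q_y = 19008.7/5.5 = 3456.13 ≈ 3456 N.
ΣF_y = 0: P_y + 3456.13 − 3350 − 1050·sin64° − 2000 = 0 → P_y = 2838 N.
ΣF_x = 0: P_x + 1050·cos64° = 0 → P_x = -460.3 N.

P_x = -460.3 N, P_y = 2838 N, Q_y = 3456 N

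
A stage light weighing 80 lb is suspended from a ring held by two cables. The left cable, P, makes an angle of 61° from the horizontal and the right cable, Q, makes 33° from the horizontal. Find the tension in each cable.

ΣF_x = 0: −T_P·cos61° + T_Q·cos33° = 0 → T_Q = 0.578069·T_P.
ΣF_y = 0: T_P·sin61° + T_Q·sin33° = 80.
Substitute: T_P·(0.87462 + 0.578069·0.544639) = 80 → T_P = 67.2575 ≈ 67.26 lb.
Then T_Q = 0.578069 × 67.2575 = 38.88 lb.

T_P = 67.26 lb, T_Q = 38.88 lb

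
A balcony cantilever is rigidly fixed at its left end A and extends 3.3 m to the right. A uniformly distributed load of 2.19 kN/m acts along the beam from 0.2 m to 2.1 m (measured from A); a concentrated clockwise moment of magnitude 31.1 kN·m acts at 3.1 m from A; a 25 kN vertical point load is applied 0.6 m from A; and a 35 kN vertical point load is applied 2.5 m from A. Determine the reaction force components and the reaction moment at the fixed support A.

Resultant of the distributed load: 2.19 × 1.9 = 4.161 kN at 1.15 m from A.
ΣF_x = 0: A_x = 0.
ΣF_y = 0: A_y − 2.19·1.9 − 25 − 35 = 0 → A_y = 64.16 kN.
ΣM about A: M_A − (2.19·1.9)·1.15 − 31.1 − 25·0.6 − 35·2.5 = 0 → M_A = 138.4 kN·m.

A_x = 0, A_y = 64.16 kN, M_A = 138.4 kN·m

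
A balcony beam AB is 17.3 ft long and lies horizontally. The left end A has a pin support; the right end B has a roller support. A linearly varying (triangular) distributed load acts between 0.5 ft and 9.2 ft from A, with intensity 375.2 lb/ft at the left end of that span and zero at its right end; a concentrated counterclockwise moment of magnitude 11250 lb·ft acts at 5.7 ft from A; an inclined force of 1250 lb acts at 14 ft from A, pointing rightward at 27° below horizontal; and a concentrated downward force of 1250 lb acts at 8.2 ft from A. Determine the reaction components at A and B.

Resultant of the triangular load: ½ × 375.2 × 8.7 = 1632.12 lb, acting at 3.4 ft from A (one-third of the span from the peak).
Taking moments about A: B_y·17.3 − (½·375.2·8.7)·3.4 + 11250 − 1250·sin27°·14 − 1250·8.2 = 0 → B_y = 12494/17.3 = 722.197 ≈ 722.2 lb.
ΣF_y = 0: A_y + 722.197 − ½·375.2·8.7 − 1250·sin27° − 1250 = 0 → A_y = 2727 lb.
ΣF_x = 0: A_x + 1250·cos27° = 0 → A_x = -1114 lb.

A_x = -1114 lb, A_y = 2727 lb, B_y = 722.2 lb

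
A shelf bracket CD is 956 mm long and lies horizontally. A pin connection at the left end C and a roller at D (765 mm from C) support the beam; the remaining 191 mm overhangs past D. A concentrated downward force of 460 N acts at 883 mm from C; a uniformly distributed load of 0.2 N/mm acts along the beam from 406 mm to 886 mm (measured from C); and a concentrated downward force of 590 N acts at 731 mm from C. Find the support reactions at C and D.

Resultant of the distributed load: 0.2 × 480 = 96 N at 646 mm from C.
Taking moments about C: D_y·765 − 460·883 − (0.2·480)·646 − 590·731 = 0 → D_y = 899486/765 = 1175.8 ≈ 1176 N.
ΣF_y = 0: C_y + 1175.8 − 460 − 0.2·480 − 590 = 0 → C_y = -29.80 N.
ΣF_x = 0: no horizontal applied forces, so C_x = 0.

C_x = 0, C_y = -29.80 N, D_y = 1176 N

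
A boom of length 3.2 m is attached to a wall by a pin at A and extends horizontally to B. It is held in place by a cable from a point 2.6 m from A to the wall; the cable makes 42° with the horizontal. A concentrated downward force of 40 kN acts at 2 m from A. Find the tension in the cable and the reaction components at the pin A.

T = 45.98 kN, A_x = 34.17 kN, A_y = 9.231 kN

ΣM about A: T·sin42°·2.6 − 40·2 = 0 → T = 80/(2.6·0.669131) = 45.9839 ≈ 45.98 kN.
ΣF_x = 0: A_x − T·cos42° = 0 → A_x = 45.9839 × 0.743145 = 34.17 kN.
ΣF_y = 0: A_y + T·sin42° − 40 = 0 → A_y = 40 − 45.9839 × 0.669131 = 9.231 kN.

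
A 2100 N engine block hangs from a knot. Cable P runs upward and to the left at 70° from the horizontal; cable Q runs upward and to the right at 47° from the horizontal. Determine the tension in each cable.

T_P = 1607 N, T_Q = 806.1 N

ΣF_x = 0: −T_P·cos70° + T_Q·cos47° = 0 → T_Q = 0.501497·T_P.
ΣF_y = 0: T_P·sin70° + T_Q·sin47° = 2100.
Substitute: T_P·(0.939693 + 0.501497·0.731354) = 2100 → T_P = 1607.39 ≈ 1607 N.
Then T_Q = 0.501497 × 1607.39 = 806.1 N.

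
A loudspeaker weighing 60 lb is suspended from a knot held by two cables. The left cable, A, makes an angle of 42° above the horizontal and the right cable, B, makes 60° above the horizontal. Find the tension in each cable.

T_A = 30.67 lb, T_B = 45.58 lb

ΣF_x = 0: −T_A·cos42° + T_B·cos60° = 0 → T_B = 1.48629·T_A.
ΣF_y = 0: T_A·sin42° + T_B·sin60° = 60.
Substitute: T_A·(0.669131 + 1.48629·0.866025) = 60 → T_A = 30.6702 ≈ 30.67 lb.
Then T_B = 1.48629 × 30.6702 = 45.58 lb.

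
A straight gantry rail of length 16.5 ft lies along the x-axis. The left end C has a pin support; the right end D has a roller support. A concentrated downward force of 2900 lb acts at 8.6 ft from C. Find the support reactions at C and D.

C_x = 0, C_y = 1388 lb, D_y = 1512 lb

Taking moments about C: D_y·16.5 − 2900·8.6 = 0 → D_y = 24940/16.5 = 1511.52 ≈ 1512 lb.
ΣF_y = 0: C_y + 1511.52 − 2900 = 0 → C_y = 1388 lb.
ΣF_x = 0: no horizontal applied forces, so C_x = 0.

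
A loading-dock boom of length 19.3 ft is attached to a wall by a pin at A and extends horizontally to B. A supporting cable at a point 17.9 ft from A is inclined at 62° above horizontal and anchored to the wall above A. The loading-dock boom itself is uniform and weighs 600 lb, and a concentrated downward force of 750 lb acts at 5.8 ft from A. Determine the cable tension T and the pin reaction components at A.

ΣM about A: T·sin62°·17.9 − 600·9.65 − 750·5.8 = 0 → T = 10140/(17.9·0.882948) = 641.578 ≈ 641.6 lb.
ΣF_x = 0: A_x − T·cos62° = 0 → A_x = 641.578 × 0.469472 = 301.2 lb.
ΣF_y = 0: A_y + T·sin62° − 600 − 750 = 0 → A_y = 1350 − 641.578 × 0.882948 = 783.5 lb.

T = 641.6 lb, A_x = 301.2 lb, A_y = 783.5 lb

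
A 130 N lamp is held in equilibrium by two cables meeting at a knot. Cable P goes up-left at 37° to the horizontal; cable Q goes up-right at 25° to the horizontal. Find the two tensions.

ΣF_x = 0: −T_P·cos37° + T_Q·cos25° = 0 → T_Q = 0.881197·T_P.
ΣF_y = 0: T_P·sin37° + T_Q·sin25° = 130.
Substitute: T_P·(0.601815 + 0.881197·0.422618) = 130 → T_P = 133.439 ≈ 133.4 N.
Then T_Q = 0.881197 × 133.439 = 117.6 N.

T_P = 133.4 N, T_Q = 117.6 N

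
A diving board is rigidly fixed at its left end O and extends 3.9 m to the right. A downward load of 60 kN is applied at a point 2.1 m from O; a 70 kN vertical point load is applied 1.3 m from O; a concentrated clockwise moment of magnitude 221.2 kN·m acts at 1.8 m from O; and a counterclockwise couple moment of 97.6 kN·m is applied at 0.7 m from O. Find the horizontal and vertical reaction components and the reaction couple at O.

O_x = 0, O_y = 130.0 kN, M_O = 340.6 kN·m

ΣF_x = 0: O_x = 0.
ΣF_y = 0: O_y − 60 − 70 = 0 → O_y = 130.0 kN.
ΣM about O: M_O − 60·2.1 − 70·1.3 − 221.2 + 97.6 = 0 → M_O = 340.6 kN·m.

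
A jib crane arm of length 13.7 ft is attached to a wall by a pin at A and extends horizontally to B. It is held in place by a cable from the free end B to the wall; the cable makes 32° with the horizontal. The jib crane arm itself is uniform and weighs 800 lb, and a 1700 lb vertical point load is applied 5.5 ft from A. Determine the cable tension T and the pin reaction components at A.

ΣM about A: T·sin32°·13.7 − 800·6.85 − 1700·5.5 = 0 → T = 14830/(13.7·0.529919) = 2042.73 ≈ 2043 lb.
ΣF_x = 0: A_x − T·cos32° = 0 → A_x = 2042.73 × 0.848048 = 1732 lb.
ΣF_y = 0: A_y + T·sin32° − 800 − 1700 = 0 → A_y = 2500 − 2042.73 × 0.529919 = 1418 lb.

T = 2043 lb, A_x = 1732 lb, A_y = 1418 lb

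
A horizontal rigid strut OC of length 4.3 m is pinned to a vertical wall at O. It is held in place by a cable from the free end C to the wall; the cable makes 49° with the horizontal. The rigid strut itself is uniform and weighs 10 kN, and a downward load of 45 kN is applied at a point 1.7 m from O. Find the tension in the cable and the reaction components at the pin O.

T = 30.20 kN, O_x = 19.81 kN, O_y = 32.21 kN

ΣM about O: T·sin49°·4.3 − 10·2.15 − 45·1.7 = 0 → T = 98/(4.3·0.75471) = 30.198 ≈ 30.20 kN.
ΣF_x = 0: O_x − T·cos49° = 0 → O_x = 30.198 × 0.656059 = 19.81 kN.
ΣF_y = 0: O_y + T·sin49° − 10 − 45 = 0 → O_y = 55 − 30.198 × 0.75471 = 32.21 kN.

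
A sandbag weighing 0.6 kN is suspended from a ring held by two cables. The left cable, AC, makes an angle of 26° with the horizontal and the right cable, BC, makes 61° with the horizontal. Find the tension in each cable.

T_AC = 0.2913 kN, T_BC = 0.5400 kN

ΣF_x = 0: −T_AC·cos26° + T_BC·cos61° = 0 → T_BC = 1.85391·T_AC.
ΣF_y = 0: T_AC·sin26° + T_BC·sin61° = 0.6.
Substitute: T_AC·(0.438371 + 1.85391·0.87462) = 0.6 → T_AC = 0.291285 ≈ 0.2913 kN.
Then T_BC = 1.85391 × 0.291285 = 0.5400 kN.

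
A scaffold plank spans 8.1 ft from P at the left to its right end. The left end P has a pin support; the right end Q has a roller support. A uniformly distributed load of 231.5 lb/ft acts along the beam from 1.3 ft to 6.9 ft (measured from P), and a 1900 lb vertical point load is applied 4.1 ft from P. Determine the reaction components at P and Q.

Resultant of the distributed load: 231.5 × 5.6 = 1296.4 lb at 4.1 ft from P.
Moments about P: Q_y·8.1 − (231.5·5.6)·4.1 − 1900·4.1 = 0 → Q_y = 13105.24/8.1 = 1617.93 ≈ 1618 lb.
ΣF_y = 0: P_y + 1617.93 − 231.5·5.6 − 1900 = 0 → P_y = 1578 lb.
ΣF_x = 0: no horizontal applied forces, so P_x = 0.

P_x = 0, P_y = 1578 lb, Q_y = 1618 lb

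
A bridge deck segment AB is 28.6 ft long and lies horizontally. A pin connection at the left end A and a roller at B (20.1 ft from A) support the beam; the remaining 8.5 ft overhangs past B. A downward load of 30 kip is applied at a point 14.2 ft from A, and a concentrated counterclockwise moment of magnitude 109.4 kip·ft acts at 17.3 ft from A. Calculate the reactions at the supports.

ΣM about A: B_y·20.1 − 30·14.2 + 109.4 = 0 → B_y = 316.6/20.1 = 15.7512 ≈ 15.75 kip.
ΣF_y = 0: A_y + 15.7512 − 30 = 0 → A_y = 14.25 kip.
ΣF_x = 0: no horizontal applied forces, so A_x = 0.

A_x = 0, A_y = 14.25 kip, B_y = 15.75 kip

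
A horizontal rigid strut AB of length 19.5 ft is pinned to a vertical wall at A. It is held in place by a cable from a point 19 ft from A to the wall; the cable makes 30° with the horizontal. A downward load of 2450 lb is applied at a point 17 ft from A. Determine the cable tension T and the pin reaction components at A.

ΣM about A: T·sin30°·19 − 2450·17 = 0 → T = 41650/(19·0.5) = 4384.21 ≈ 4384 lb.
ΣF_x = 0: A_x − T·cos30° = 0 → A_x = 4384.21 × 0.866025 = 3797 lb.
ΣF_y = 0: A_y + T·sin30° − 2450 = 0 → A_y = 2450 − 4384.21 × 0.5 = 257.9 lb.

T = 4384 lb, A_x = 3797 lb, A_y = 257.9 lb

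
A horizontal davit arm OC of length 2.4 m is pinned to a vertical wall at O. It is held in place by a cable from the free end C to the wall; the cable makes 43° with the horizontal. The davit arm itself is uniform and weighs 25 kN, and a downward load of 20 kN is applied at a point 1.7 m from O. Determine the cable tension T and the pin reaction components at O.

T = 39.10 kN, O_x = 28.60 kN, O_y = 18.33 kN

ΣM about O: T·sin43°·2.4 − 25·1.2 − 20·1.7 = 0 → T = 64/(2.4·0.681998) = 39.1008 ≈ 39.10 kN.
ΣF_x = 0: O_x − T·cos43° = 0 → O_x = 39.1008 × 0.731354 = 28.60 kN.
ΣF_y = 0: O_y + T·sin43° − 25 − 20 = 0 → O_y = 45 − 39.1008 × 0.681998 = 18.33 kN.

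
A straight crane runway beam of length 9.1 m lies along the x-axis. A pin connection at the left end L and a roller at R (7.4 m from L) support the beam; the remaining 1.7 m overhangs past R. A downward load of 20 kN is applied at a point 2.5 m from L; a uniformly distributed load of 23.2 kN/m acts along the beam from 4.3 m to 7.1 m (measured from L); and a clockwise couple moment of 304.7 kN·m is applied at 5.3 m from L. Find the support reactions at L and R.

Resultant of the distributed load: 23.2 × 2.8 = 64.96 kN at 5.7 m from L.
Moments about L: R_y·7.4 − 20·2.5 − (23.2·2.8)·5.7 − 304.7 = 0 → R_y = 724.972/7.4 = 97.9692 ≈ 97.97 kN.
ΣF_y = 0: L_y + 97.9692 − 20 − 23.2·2.8 = 0 → L_y = -13.01 kN.
ΣF_x = 0: no horizontal applied forces, so L_x = 0.

L_x = 0, L_y = -13.01 kN, R_y = 97.97 kN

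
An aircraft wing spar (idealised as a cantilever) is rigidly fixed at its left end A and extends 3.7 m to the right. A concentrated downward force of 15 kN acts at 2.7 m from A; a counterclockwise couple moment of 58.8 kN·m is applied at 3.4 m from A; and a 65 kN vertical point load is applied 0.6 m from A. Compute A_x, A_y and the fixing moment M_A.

A_x = 0, A_y = 80.00 kN, M_A = 20.70 kN·m

ΣF_x = 0: A_x = 0.
ΣF_y = 0: A_y − 15 − 65 = 0 → A_y = 80.00 kN.
ΣM about A: M_A − 15·2.7 + 58.8 − 65·0.6 = 0 → M_A = 20.70 kN·m.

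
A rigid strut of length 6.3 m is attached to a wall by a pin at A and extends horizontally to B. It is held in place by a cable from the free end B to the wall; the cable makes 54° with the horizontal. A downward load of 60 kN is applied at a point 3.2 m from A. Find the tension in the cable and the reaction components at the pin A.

ΣM about A: T·sin54°·6.3 − 60·3.2 = 0 → T = 192/(6.3·0.809017) = 37.6706 ≈ 37.67 kN.
ΣF_x = 0: A_x − T·cos54° = 0 → A_x = 37.6706 × 0.587785 = 22.14 kN.
ΣF_y = 0: A_y + T·sin54° − 60 = 0 → A_y = 60 − 37.6706 × 0.809017 = 29.52 kN.

T = 37.67 kN, A_x = 22.14 kN, A_y = 29.52 kN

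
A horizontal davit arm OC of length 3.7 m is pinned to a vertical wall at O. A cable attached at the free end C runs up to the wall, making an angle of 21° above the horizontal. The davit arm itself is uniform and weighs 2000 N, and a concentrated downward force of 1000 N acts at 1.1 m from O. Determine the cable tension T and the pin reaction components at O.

ΣM about O: T·sin21°·3.7 − 2000·1.85 − 1000·1.1 = 0 → T = 4800/(3.7·0.358368) = 3620.01 ≈ 3620 N.
ΣF_x = 0: O_x − T·cos21° = 0 → O_x = 3620.01 × 0.93358 = 3380 N.
ΣF_y = 0: O_y + T·sin21° − 2000 − 1000 = 0 → O_y = 3000 − 3620.01 × 0.358368 = 1703 N.

T = 3620 N, O_x = 3380 N, O_y = 1703 N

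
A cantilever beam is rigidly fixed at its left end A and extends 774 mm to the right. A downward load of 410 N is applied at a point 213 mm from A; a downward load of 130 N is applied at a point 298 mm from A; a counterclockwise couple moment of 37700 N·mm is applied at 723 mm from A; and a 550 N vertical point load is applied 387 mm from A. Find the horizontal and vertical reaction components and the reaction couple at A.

A_x = 0, A_y = 1090 N, M_A = 301200 N·mm

ΣF_x = 0: A_x = 0.
ΣF_y = 0: A_y − 410 − 130 − 550 = 0 → A_y = 1090 N.
ΣM about A: M_A − 410·213 − 130·298 + 37700 − 550·387 = 0 → M_A = 301200 N·mm.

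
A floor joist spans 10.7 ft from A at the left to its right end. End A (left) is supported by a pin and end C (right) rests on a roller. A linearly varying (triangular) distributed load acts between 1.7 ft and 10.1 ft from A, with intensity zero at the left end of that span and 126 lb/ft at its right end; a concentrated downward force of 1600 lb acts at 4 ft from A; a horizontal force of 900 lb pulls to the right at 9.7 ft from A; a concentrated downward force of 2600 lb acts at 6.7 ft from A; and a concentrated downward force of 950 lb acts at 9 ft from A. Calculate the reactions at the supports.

A_x = -900.0 lb, A_y = 2293 lb, C_y = 3386 lb

Resultant of the triangular load: ½ × 126 × 8.4 = 529.2 lb, acting at 7.3 ft from A (one-third of the span from the peak).
ΣM about A: C_y·10.7 − (½·126·8.4)·7.3 − 1600·4 − 2600·6.7 − 950·9 = 0 → C_y = 36233.16/10.7 = 3386.28 ≈ 3386 lb.
ΣF_y = 0: A_y + 3386.28 − ½·126·8.4 − 1600 − 2600 − 950 = 0 → A_y = 2293 lb.
ΣF_x = 0: A_x + 900 = 0 → A_x = -900.0 lb.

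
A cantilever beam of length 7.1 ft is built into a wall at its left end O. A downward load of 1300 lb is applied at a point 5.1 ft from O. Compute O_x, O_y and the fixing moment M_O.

O_x = 0, O_y = 1300 lb, M_O = 6630 lb·ft

ΣF_x = 0: O_x = 0.
ΣF_y = 0: O_y − 1300 = 0 → O_y = 1300 lb.
ΣM about O: M_O − 1300·5.1 = 0 → M_O = 6630 lb·ft.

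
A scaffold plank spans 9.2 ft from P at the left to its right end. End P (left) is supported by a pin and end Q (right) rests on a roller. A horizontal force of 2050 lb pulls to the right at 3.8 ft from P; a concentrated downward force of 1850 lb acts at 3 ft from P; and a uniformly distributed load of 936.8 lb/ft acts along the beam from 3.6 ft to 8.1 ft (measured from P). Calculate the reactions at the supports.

Resultant of the distributed load: 936.8 × 4.5 = 4215.6 lb at 5.85 ft from P.
Moments about P: Q_y·9.2 − 1850·3 − (936.8·4.5)·5.85 = 0 → Q_y = 30211.26/9.2 = 3283.83 ≈ 3284 lb.
ΣF_y = 0: P_y + 3283.83 − 1850 − 936.8·4.5 = 0 → P_y = 2782 lb.
ΣF_x = 0: P_x + 2050 = 0 → P_x = -2050 lb.

P_x = -2050 lb, P_y = 2782 lb, Q_y = 3284 lb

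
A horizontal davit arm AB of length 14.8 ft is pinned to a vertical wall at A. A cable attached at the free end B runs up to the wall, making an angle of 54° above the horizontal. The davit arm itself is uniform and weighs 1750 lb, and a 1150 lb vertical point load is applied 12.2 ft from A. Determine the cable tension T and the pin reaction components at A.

ΣM about A: T·sin54°·14.8 − 1750·7.4 − 1150·12.2 = 0 → T = 26980/(14.8·0.809017) = 2253.32 ≈ 2253 lb.
ΣF_x = 0: A_x − T·cos54° = 0 → A_x = 2253.32 × 0.587785 = 1324 lb.
ΣF_y = 0: A_y + T·sin54° − 1750 − 1150 = 0 → A_y = 2900 − 2253.32 × 0.809017 = 1077 lb.

T = 2253 lb, A_x = 1324 lb, A_y = 1077 lb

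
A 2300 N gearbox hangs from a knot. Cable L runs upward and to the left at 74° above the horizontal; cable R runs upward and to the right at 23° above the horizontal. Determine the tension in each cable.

ΣF_x = 0: −T_L·cos74° + T_R·cos23° = 0 → T_R = 0.299442·T_L.
ΣF_y = 0: T_L·sin74° + T_R·sin23° = 2300.
Substitute: T_L·(0.961262 + 0.299442·0.390731) = 2300 → T_L = 2133.06 ≈ 2133 N.
Then T_R = 0.299442 × 2133.06 = 638.7 N.

T_L = 2133 N, T_R = 638.7 N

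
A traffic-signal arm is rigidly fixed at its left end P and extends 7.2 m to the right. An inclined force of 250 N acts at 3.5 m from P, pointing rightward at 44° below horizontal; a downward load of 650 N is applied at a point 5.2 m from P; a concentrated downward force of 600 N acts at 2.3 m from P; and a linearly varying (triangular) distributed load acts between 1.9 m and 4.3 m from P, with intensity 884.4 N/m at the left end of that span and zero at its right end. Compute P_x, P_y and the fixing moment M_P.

Resultant of the triangular load: ½ × 884.4 × 2.4 = 1061.28 N, acting at 2.7 m from P (one-third of the span from the peak).
ΣF_x = 0: P_x + 250·cos44° = 0 → P_x = -179.8 N.
ΣF_y = 0: P_y − 250·sin44° − 650 − 600 − ½·884.4·2.4 = 0 → P_y = 2485 N.
ΣM about P: M_P − 250·sin44°·3.5 − 650·5.2 − 600·2.3 − (½·884.4·2.4)·2.7 = 0 → M_P = 8233 N·m.

P_x = -179.8 N, P_y = 2485 N, M_P = 8233 N·m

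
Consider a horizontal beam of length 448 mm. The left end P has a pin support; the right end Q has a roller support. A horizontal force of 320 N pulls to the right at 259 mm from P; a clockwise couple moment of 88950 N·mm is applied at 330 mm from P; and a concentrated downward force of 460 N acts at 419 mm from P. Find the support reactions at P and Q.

Taking moments about P: Q_y·448 − 88950 − 460·419 = 0 → Q_y = 281690/448 = 628.772 ≈ 628.8 N.
ΣF_y = 0: P_y + 628.772 − 460 = 0 → P_y = -168.8 N.
ΣF_x = 0: P_x + 320 = 0 → P_x = -320.0 N.

P_x = -320.0 N, P_y = -168.8 N, Q_y = 628.8 N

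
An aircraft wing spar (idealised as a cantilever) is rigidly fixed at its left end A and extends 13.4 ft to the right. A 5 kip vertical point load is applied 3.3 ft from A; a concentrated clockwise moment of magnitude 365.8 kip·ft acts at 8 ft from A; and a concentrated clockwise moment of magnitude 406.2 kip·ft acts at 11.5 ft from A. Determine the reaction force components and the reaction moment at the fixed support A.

ΣF_x = 0: A_x = 0.
ΣF_y = 0: A_y − 5 = 0 → A_y = 5.000 kip.
ΣM about A: M_A − 5·3.3 − 365.8 − 406.2 = 0 → M_A = 788.5 kip·ft.

A_x = 0, A_y = 5.000 kip, M_A = 788.5 kip·ft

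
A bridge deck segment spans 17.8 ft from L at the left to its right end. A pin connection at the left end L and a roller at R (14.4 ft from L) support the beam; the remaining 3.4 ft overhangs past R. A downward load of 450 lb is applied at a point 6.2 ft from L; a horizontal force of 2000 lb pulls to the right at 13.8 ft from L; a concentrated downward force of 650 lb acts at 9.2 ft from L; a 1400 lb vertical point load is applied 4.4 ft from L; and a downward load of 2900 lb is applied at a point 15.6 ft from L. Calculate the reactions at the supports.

L_x = -2000 lb, L_y = 1222 lb, R_y = 4178 lb

ΣM about L: R_y·14.4 − 450·6.2 − 650·9.2 − 1400·4.4 − 2900·15.6 = 0 → R_y = 60170/14.4 = 4178.47 ≈ 4178 lb.
ΣF_y = 0: L_y + 4178.47 − 450 − 650 − 1400 − 2900 = 0 → L_y = 1222 lb.
ΣF_x = 0: L_x + 2000 = 0 → L_x = -2000 lb.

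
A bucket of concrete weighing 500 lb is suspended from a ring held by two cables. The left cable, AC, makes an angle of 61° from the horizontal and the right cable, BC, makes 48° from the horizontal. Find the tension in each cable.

T_AC = 353.8 lb, T_BC = 256.4 lb

ΣF_x = 0: −T_AC·cos61° + T_BC·cos48° = 0 → T_BC = 0.724537·T_AC.
ΣF_y = 0: T_AC·sin61° + T_BC·sin48° = 500.
Substitute: T_AC·(0.87462 + 0.724537·0.743145) = 500 → T_AC = 353.843 ≈ 353.8 lb.
Then T_BC = 0.724537 × 353.843 = 256.4 lb.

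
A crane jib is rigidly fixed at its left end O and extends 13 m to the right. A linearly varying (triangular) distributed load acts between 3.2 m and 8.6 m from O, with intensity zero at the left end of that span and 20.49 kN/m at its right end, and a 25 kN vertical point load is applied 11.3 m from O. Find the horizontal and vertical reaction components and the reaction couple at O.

Resultant of the triangular load: ½ × 20.49 × 5.4 = 55.323 kN, acting at 6.8 m from O (one-third of the span from the peak).
ΣF_x = 0: O_x = 0.
ΣF_y = 0: O_y − ½·20.49·5.4 − 25 = 0 → O_y = 80.32 kN.
ΣM about O: M_O − (½·20.49·5.4)·6.8 − 25·11.3 = 0 → M_O = 658.7 kN·m.

O_x = 0, O_y = 80.32 kN, M_O = 658.7 kN·m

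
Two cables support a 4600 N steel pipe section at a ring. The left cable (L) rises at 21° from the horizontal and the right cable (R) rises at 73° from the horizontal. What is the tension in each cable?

ΣF_x = 0: −T_L·cos21° + T_R·cos73° = 0 → T_R = 3.19313·T_L.
ΣF_y = 0: T_L·sin21° + T_R·sin73° = 4600.
Substitute: T_L·(0.358368 + 3.19313·0.956305) = 4600 → T_L = 1348.19 ≈ 1348 N.
Then T_R = 3.19313 × 1348.19 = 4305 N.

T_L = 1348 N, T_R = 4305 N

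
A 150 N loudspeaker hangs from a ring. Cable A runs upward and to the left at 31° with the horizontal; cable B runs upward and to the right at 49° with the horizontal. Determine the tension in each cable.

ΣF_x = 0: −T_A·cos31° + T_B·cos49° = 0 → T_B = 1.30654·T_A.
ΣF_y = 0: T_A·sin31° + T_B·sin49° = 150.
Substitute: T_A·(0.515038 + 1.30654·0.75471) = 150 → T_A = 99.9269 ≈ 99.93 N.
Then T_B = 1.30654 × 99.9269 = 130.6 N.

T_A = 99.93 N, T_B = 130.6 N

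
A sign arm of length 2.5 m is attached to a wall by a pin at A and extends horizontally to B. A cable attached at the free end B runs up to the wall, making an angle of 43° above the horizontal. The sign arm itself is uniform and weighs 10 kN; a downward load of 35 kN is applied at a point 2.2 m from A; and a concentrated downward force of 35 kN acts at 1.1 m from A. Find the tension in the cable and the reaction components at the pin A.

ΣM about A: T·sin43°·2.5 − 10·1.25 − 35·2.2 − 35·1.1 = 0 → T = 128/(2.5·0.681998) = 75.0735 ≈ 75.07 kN.
ΣF_x = 0: A_x − T·cos43° = 0 → A_x = 75.0735 × 0.731354 = 54.91 kN.
ΣF_y = 0: A_y + T·sin43° − 10 − 35 − 35 = 0 → A_y = 80 − 75.0735 × 0.681998 = 28.80 kN.

T = 75.07 kN, A_x = 54.91 kN, A_y = 28.80 kN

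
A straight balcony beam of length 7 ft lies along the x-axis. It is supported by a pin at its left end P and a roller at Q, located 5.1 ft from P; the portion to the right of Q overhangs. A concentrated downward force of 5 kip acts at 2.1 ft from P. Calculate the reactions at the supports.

ΣM about P: Q_y·5.1 − 5·2.1 = 0 → Q_y = 10.5/5.1 = 2.05882 ≈ 2.059 kip.
ΣF_y = 0: P_y + 2.05882 − 5 = 0 → P_y = 2.941 kip.
ΣF_x = 0: no horizontal applied forces, so P_x = 0.

P_x = 0, P_y = 2.941 kip, Q_y = 2.059 kip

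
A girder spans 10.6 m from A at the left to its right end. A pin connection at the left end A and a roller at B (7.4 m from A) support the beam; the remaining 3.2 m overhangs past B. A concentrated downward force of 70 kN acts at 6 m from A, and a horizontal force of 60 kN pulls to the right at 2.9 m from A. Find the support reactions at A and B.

ΣM about A: B_y·7.4 − 70·6 = 0 → B_y = 420/7.4 = 56.7568 ≈ 56.76 kN.
ΣF_y = 0: A_y + 56.7568 − 70 = 0 → A_y = 13.24 kN.
ΣF_x = 0: A_x + 60 = 0 → A_x = -60.00 kN.

A_x = -60.00 kN, A_y = 13.24 kN, B_y = 56.76 kN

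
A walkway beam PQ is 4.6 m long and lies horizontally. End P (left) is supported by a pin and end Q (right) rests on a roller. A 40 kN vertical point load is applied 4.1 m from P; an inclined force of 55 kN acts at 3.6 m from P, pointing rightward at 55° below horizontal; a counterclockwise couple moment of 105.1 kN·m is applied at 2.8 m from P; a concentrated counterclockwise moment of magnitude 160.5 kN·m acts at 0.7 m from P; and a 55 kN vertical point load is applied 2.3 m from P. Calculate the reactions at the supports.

P_x = -31.55 kN, P_y = 99.38 kN, Q_y = 40.67 kN

Moments about P: Q_y·4.6 − 40·4.1 − 55·sin55°·3.6 + 105.1 + 160.5 − 55·2.3 = 0 → Q_y = 187.092/4.6 = 40.6722 ≈ 40.67 kN.
ΣF_y = 0: P_y + 40.6722 − 40 − 55·sin55° − 55 = 0 → P_y = 99.38 kN.
ΣF_x = 0: P_x + 55·cos55° = 0 → P_x = -31.55 kN.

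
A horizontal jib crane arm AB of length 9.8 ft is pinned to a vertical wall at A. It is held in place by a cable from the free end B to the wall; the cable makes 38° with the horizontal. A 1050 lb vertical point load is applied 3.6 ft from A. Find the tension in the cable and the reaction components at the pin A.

T = 626.5 lb, A_x = 493.7 lb, A_y = 664.3 lb

ΣM about A: T·sin38°·9.8 − 1050·3.6 = 0 → T = 3780/(9.8·0.615661) = 626.504 ≈ 626.5 lb.
ΣF_x = 0: A_x − T·cos38° = 0 → A_x = 626.504 × 0.788011 = 493.7 lb.
ΣF_y = 0: A_y + T·sin38° − 1050 = 0 → A_y = 1050 − 626.504 × 0.615661 = 664.3 lb.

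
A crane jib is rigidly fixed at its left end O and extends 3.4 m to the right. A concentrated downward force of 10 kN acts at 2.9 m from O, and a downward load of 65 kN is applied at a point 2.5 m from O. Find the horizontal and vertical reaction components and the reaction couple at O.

ΣF_x = 0: O_x = 0.
ΣF_y = 0: O_y − 10 − 65 = 0 → O_y = 75.00 kN.
ΣM about O: M_O − 10·2.9 − 65·2.5 = 0 → M_O = 191.5 kN·m.

O_x = 0, O_y = 75.00 kN, M_O = 191.5 kN·m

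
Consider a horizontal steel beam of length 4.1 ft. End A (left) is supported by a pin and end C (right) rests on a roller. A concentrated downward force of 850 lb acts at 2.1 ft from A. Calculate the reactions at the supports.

A_x = 0, A_y = 414.6 lb, C_y = 435.4 lb

ΣM about A: C_y·4.1 − 850·2.1 = 0 → C_y = 1785/4.1 = 435.366 ≈ 435.4 lb.
ΣF_y = 0: A_y + 435.366 − 850 = 0 → A_y = 414.6 lb.
ΣF_x = 0: no horizontal applied forces, so A_x = 0.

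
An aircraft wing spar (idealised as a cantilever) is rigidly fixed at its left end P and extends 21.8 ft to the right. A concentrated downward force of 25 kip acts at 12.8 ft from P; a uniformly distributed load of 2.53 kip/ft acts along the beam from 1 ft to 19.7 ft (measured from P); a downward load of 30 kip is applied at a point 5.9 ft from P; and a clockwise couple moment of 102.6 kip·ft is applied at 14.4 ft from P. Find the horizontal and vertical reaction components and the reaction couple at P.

Resultant of the distributed load: 2.53 × 18.7 = 47.311 kip at 10.35 ft from P.
ΣF_x = 0: P_x = 0.
ΣF_y = 0: P_y − 25 − 2.53·18.7 − 30 = 0 → P_y = 102.3 kip.
ΣM about P: M_P − 25·12.8 − (2.53·18.7)·10.35 − 30·5.9 − 102.6 = 0 → M_P = 1089 kip·ft.

P_x = 0, P_y = 102.3 kip, M_P = 1089 kip·ft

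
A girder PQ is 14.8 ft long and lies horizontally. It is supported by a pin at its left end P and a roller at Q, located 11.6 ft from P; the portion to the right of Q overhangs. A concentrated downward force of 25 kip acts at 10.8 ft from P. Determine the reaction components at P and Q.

Taking moments about P: Q_y·11.6 − 25·10.8 = 0 → Q_y = 270/11.6 = 23.2759 ≈ 23.28 kip.
ΣF_y = 0: P_y + 23.2759 − 25 = 0 → P_y = 1.724 kip.
ΣF_x = 0: no horizontal applied forces, so P_x = 0.

P_x = 0, P_y = 1.724 kip, Q_y = 23.28 kip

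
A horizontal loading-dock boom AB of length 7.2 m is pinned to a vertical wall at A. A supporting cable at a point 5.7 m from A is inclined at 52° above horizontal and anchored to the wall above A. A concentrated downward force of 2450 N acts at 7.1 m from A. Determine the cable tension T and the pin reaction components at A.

T = 3873 N, A_x = 2384 N, A_y = -601.8 N

ΣM about A: T·sin52°·5.7 − 2450·7.1 = 0 → T = 17395/(5.7·0.788011) = 3872.73 ≈ 3873 N.
ΣF_x = 0: A_x − T·cos52° = 0 → A_x = 3872.73 × 0.615661 = 2384 N.
ΣF_y = 0: A_y + T·sin52° − 2450 = 0 → A_y = 2450 − 3872.73 × 0.788011 = -601.8 N.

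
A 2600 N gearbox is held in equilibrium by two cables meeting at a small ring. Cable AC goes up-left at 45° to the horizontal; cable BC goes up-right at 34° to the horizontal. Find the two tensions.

ΣF_x = 0: −T_AC·cos45° + T_BC·cos34° = 0 → T_BC = 0.852925·T_AC.
ΣF_y = 0: T_AC·sin45° + T_BC·sin34° = 2600.
Substitute: T_AC·(0.707107 + 0.852925·0.559193) = 2600 → T_AC = 2195.84 ≈ 2196 N.
Then T_BC = 0.852925 × 2195.84 = 1873 N.

T_AC = 2196 N, T_BC = 1873 N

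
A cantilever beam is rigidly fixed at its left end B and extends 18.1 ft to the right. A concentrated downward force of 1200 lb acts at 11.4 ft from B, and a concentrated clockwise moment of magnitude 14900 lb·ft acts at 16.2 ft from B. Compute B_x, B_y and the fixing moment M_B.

B_x = 0, B_y = 1200 lb, M_B = 28580 lb·ft

ΣF_x = 0: B_x = 0.
ΣF_y = 0: B_y − 1200 = 0 → B_y = 1200 lb.
ΣM about B: M_B − 1200·11.4 − 14900 = 0 → M_B = 28580 lb·ft.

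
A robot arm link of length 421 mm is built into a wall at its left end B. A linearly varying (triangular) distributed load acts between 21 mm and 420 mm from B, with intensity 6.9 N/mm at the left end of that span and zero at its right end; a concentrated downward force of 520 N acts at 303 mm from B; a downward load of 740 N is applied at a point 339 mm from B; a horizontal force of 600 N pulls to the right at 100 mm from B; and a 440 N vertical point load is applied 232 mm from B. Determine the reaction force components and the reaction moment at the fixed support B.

Resultant of the triangular load: ½ × 6.9 × 399 = 1376.55 N, acting at 154 mm from B (one-third of the span from the peak).
ΣF_x = 0: B_x + 600 = 0 → B_x = -600.0 N.
ΣF_y = 0: B_y − ½·6.9·399 − 520 − 740 − 440 = 0 → B_y = 3077 N.
ΣM about B: M_B − (½·6.9·399)·154 − 520·303 − 740·339 − 440·232 = 0 → M_B = 722500 N·mm.

B_x = -600.0 N, B_y = 3077 N, M_B = 722500 N·mm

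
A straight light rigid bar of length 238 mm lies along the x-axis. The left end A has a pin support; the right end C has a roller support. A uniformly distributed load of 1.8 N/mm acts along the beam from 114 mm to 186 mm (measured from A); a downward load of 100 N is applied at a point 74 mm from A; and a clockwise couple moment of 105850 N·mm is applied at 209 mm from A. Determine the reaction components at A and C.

Resultant of the distributed load: 1.8 × 72 = 129.6 N at 150 mm from A.
ΣM about A: C_y·238 − (1.8·72)·150 − 100·74 − 105850 = 0 → C_y = 132690/238 = 557.521 ≈ 557.5 N.
ΣF_y = 0: A_y + 557.521 − 1.8·72 − 100 = 0 → A_y = -327.9 N.
ΣF_x = 0: no horizontal applied forces, so A_x = 0.

A_x = 0, A_y = -327.9 N, C_y = 557.5 N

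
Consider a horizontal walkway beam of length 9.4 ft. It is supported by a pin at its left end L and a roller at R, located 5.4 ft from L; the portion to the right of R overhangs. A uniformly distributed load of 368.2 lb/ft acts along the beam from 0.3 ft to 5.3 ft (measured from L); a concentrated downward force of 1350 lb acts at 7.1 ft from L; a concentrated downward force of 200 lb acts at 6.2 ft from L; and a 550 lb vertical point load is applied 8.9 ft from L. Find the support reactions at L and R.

Resultant of the distributed load: 368.2 × 5 = 1841 lb at 2.8 ft from L.
Taking moments about L: R_y·5.4 − (368.2·5)·2.8 − 1350·7.1 − 200·6.2 − 550·8.9 = 0 → R_y = 20874.8/5.4 = 3865.7 ≈ 3866 lb.
ΣF_y = 0: L_y + 3865.7 − 368.2·5 − 1350 − 200 − 550 = 0 → L_y = 75.30 lb.
ΣF_x = 0: no horizontal applied forces, so L_x = 0.

L_x = 0, L_y = 75.30 lb, R_y = 3866 lb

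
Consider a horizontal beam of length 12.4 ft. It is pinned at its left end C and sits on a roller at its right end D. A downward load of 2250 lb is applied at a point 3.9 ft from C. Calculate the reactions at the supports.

Moments about C: D_y·12.4 − 2250·3.9 = 0 → D_y = 8775/12.4 = 707.661 ≈ 707.7 lb.
ΣF_y = 0: C_y + 707.661 − 2250 = 0 → C_y = 1542 lb.
ΣF_x = 0: no horizontal applied forces, so C_x = 0.

C_x = 0, C_y = 1542 lb, D_y = 707.7 lb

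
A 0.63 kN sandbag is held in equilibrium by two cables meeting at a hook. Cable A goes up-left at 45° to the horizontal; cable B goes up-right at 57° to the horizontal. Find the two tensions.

ΣF_x = 0: −T_A·cos45° + T_B·cos57° = 0 → T_B = 1.2983·T_A.
ΣF_y = 0: T_A·sin45° + T_B·sin57° = 0.63.
Substitute: T_A·(0.707107 + 1.2983·0.838671) = 0.63 → T_A = 0.350789 ≈ 0.3508 kN.
Then T_B = 1.2983 × 0.350789 = 0.4554 kN.

T_A = 0.3508 kN, T_B = 0.4554 kN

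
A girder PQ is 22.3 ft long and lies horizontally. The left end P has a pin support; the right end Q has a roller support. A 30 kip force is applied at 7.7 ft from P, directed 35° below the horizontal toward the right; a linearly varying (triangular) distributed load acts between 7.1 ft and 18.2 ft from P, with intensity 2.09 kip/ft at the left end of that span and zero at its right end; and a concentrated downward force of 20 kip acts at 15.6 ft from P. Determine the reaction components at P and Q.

P_x = -24.57 kip, P_y = 23.26 kip, Q_y = 25.55 kip

Resultant of the triangular load: ½ × 2.09 × 11.1 = 11.5995 kip, acting at 10.8 ft from P (one-third of the span from the peak).
Moments about P: Q_y·22.3 − 30·sin35°·7.7 − (½·2.09·11.1)·10.8 − 20·15.6 = 0 → Q_y = 569.771/22.3 = 25.5503 ≈ 25.55 kip.
ΣF_y = 0: P_y + 25.5503 − 30·sin35° − ½·2.09·11.1 − 20 = 0 → P_y = 23.26 kip.
ΣF_x = 0: P_x + 30·cos35° = 0 → P_x = -24.57 kip.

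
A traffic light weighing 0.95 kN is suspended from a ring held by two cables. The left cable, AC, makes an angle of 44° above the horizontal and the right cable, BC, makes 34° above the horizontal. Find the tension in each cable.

T_AC = 0.8052 kN, T_BC = 0.6986 kN

ΣF_x = 0: −T_AC·cos44° + T_BC·cos34° = 0 → T_BC = 0.867681·T_AC.
ΣF_y = 0: T_AC·sin44° + T_BC·sin34° = 0.95.
Substitute: T_AC·(0.694658 + 0.867681·0.559193) = 0.95 → T_AC = 0.805181 ≈ 0.8052 kN.
Then T_BC = 0.867681 × 0.805181 = 0.6986 kN.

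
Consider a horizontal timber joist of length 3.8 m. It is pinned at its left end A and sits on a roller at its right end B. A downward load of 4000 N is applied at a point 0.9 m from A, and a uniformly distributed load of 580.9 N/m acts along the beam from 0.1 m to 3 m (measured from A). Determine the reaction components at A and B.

Resultant of the distributed load: 580.9 × 2.9 = 1684.61 N at 1.55 m from A.
Taking moments about A: B_y·3.8 − 4000·0.9 − (580.9·2.9)·1.55 = 0 → B_y = 6211.1455/3.8 = 1634.51 ≈ 1635 N.
ΣF_y = 0: A_y + 1634.51 − 4000 − 580.9·2.9 = 0 → A_y = 4050 N.
ΣF_x = 0: no horizontal applied forces, so A_x = 0.

A_x = 0, A_y = 4050 N, B_y = 1635 N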